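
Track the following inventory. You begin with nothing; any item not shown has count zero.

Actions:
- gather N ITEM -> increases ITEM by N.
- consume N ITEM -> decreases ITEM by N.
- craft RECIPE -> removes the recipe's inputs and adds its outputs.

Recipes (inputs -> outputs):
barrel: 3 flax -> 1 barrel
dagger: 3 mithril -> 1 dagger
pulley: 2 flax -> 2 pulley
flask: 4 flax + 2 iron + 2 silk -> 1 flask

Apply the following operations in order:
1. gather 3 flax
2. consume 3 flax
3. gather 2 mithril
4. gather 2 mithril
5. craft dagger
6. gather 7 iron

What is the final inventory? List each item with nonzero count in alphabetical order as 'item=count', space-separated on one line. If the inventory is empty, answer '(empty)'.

Answer: dagger=1 iron=7 mithril=1

Derivation:
After 1 (gather 3 flax): flax=3
After 2 (consume 3 flax): (empty)
After 3 (gather 2 mithril): mithril=2
After 4 (gather 2 mithril): mithril=4
After 5 (craft dagger): dagger=1 mithril=1
After 6 (gather 7 iron): dagger=1 iron=7 mithril=1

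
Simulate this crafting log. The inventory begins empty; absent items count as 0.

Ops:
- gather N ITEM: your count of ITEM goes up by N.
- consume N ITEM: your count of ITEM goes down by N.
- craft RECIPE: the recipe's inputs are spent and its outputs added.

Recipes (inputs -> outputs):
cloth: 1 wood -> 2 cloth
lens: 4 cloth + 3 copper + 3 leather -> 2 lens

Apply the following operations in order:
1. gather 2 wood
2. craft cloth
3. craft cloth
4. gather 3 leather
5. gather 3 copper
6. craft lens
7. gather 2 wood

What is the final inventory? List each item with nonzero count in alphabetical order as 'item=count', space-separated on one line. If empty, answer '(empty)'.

After 1 (gather 2 wood): wood=2
After 2 (craft cloth): cloth=2 wood=1
After 3 (craft cloth): cloth=4
After 4 (gather 3 leather): cloth=4 leather=3
After 5 (gather 3 copper): cloth=4 copper=3 leather=3
After 6 (craft lens): lens=2
After 7 (gather 2 wood): lens=2 wood=2

Answer: lens=2 wood=2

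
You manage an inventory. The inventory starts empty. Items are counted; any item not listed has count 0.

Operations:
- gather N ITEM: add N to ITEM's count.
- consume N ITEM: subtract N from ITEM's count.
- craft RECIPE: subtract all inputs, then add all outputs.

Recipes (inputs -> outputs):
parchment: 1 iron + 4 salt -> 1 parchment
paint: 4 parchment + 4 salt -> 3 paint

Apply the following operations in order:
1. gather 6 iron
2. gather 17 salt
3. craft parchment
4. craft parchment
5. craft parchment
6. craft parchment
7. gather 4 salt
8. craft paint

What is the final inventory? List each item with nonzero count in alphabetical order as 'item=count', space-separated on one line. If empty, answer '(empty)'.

Answer: iron=2 paint=3 salt=1

Derivation:
After 1 (gather 6 iron): iron=6
After 2 (gather 17 salt): iron=6 salt=17
After 3 (craft parchment): iron=5 parchment=1 salt=13
After 4 (craft parchment): iron=4 parchment=2 salt=9
After 5 (craft parchment): iron=3 parchment=3 salt=5
After 6 (craft parchment): iron=2 parchment=4 salt=1
After 7 (gather 4 salt): iron=2 parchment=4 salt=5
After 8 (craft paint): iron=2 paint=3 salt=1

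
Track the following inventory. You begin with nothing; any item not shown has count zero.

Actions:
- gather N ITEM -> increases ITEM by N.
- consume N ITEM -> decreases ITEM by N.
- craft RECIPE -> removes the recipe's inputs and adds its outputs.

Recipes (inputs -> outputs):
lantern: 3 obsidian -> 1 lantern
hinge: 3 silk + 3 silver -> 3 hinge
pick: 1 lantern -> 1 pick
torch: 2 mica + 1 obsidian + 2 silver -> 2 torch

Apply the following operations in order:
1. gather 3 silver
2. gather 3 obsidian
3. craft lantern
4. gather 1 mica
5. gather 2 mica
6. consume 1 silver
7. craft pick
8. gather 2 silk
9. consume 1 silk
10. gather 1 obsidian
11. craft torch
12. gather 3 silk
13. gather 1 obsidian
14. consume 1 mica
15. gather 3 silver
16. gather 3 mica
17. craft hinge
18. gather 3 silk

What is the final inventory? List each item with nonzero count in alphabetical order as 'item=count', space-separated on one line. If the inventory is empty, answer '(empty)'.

After 1 (gather 3 silver): silver=3
After 2 (gather 3 obsidian): obsidian=3 silver=3
After 3 (craft lantern): lantern=1 silver=3
After 4 (gather 1 mica): lantern=1 mica=1 silver=3
After 5 (gather 2 mica): lantern=1 mica=3 silver=3
After 6 (consume 1 silver): lantern=1 mica=3 silver=2
After 7 (craft pick): mica=3 pick=1 silver=2
After 8 (gather 2 silk): mica=3 pick=1 silk=2 silver=2
After 9 (consume 1 silk): mica=3 pick=1 silk=1 silver=2
After 10 (gather 1 obsidian): mica=3 obsidian=1 pick=1 silk=1 silver=2
After 11 (craft torch): mica=1 pick=1 silk=1 torch=2
After 12 (gather 3 silk): mica=1 pick=1 silk=4 torch=2
After 13 (gather 1 obsidian): mica=1 obsidian=1 pick=1 silk=4 torch=2
After 14 (consume 1 mica): obsidian=1 pick=1 silk=4 torch=2
After 15 (gather 3 silver): obsidian=1 pick=1 silk=4 silver=3 torch=2
After 16 (gather 3 mica): mica=3 obsidian=1 pick=1 silk=4 silver=3 torch=2
After 17 (craft hinge): hinge=3 mica=3 obsidian=1 pick=1 silk=1 torch=2
After 18 (gather 3 silk): hinge=3 mica=3 obsidian=1 pick=1 silk=4 torch=2

Answer: hinge=3 mica=3 obsidian=1 pick=1 silk=4 torch=2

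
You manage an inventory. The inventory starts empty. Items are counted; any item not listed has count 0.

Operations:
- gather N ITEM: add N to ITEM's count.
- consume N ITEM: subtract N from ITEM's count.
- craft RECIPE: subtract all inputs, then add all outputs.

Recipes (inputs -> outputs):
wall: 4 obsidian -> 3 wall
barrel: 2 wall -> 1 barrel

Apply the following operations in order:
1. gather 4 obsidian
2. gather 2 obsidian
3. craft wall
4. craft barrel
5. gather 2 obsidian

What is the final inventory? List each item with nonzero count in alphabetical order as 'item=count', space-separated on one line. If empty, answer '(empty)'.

Answer: barrel=1 obsidian=4 wall=1

Derivation:
After 1 (gather 4 obsidian): obsidian=4
After 2 (gather 2 obsidian): obsidian=6
After 3 (craft wall): obsidian=2 wall=3
After 4 (craft barrel): barrel=1 obsidian=2 wall=1
After 5 (gather 2 obsidian): barrel=1 obsidian=4 wall=1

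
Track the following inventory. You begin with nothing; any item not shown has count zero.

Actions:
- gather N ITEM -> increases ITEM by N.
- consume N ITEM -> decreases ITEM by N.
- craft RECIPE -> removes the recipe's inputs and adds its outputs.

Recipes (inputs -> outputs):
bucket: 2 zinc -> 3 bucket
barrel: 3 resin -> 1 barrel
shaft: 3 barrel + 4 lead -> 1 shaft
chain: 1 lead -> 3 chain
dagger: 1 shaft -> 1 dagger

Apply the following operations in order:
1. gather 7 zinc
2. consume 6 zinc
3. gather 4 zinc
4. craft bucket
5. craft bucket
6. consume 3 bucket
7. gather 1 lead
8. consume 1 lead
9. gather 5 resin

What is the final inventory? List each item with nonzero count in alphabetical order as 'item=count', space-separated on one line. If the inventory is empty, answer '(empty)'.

After 1 (gather 7 zinc): zinc=7
After 2 (consume 6 zinc): zinc=1
After 3 (gather 4 zinc): zinc=5
After 4 (craft bucket): bucket=3 zinc=3
After 5 (craft bucket): bucket=6 zinc=1
After 6 (consume 3 bucket): bucket=3 zinc=1
After 7 (gather 1 lead): bucket=3 lead=1 zinc=1
After 8 (consume 1 lead): bucket=3 zinc=1
After 9 (gather 5 resin): bucket=3 resin=5 zinc=1

Answer: bucket=3 resin=5 zinc=1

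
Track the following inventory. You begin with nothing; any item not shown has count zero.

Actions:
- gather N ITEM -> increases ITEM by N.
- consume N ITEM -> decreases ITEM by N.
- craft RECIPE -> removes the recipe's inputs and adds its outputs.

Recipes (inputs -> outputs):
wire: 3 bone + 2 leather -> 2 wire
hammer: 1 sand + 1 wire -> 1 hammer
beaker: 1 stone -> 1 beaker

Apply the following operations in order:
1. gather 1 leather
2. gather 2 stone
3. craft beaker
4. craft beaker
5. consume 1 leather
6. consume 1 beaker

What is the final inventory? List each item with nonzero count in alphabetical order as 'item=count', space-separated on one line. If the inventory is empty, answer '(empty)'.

After 1 (gather 1 leather): leather=1
After 2 (gather 2 stone): leather=1 stone=2
After 3 (craft beaker): beaker=1 leather=1 stone=1
After 4 (craft beaker): beaker=2 leather=1
After 5 (consume 1 leather): beaker=2
After 6 (consume 1 beaker): beaker=1

Answer: beaker=1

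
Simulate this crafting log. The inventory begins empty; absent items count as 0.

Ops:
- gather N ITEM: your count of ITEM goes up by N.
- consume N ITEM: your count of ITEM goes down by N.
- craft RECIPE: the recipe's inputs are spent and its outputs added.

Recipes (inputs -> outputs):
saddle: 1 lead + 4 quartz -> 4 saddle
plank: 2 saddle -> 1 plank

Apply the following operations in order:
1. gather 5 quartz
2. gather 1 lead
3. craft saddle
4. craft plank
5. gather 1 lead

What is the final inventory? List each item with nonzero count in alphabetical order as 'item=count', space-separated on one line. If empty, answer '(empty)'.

Answer: lead=1 plank=1 quartz=1 saddle=2

Derivation:
After 1 (gather 5 quartz): quartz=5
After 2 (gather 1 lead): lead=1 quartz=5
After 3 (craft saddle): quartz=1 saddle=4
After 4 (craft plank): plank=1 quartz=1 saddle=2
After 5 (gather 1 lead): lead=1 plank=1 quartz=1 saddle=2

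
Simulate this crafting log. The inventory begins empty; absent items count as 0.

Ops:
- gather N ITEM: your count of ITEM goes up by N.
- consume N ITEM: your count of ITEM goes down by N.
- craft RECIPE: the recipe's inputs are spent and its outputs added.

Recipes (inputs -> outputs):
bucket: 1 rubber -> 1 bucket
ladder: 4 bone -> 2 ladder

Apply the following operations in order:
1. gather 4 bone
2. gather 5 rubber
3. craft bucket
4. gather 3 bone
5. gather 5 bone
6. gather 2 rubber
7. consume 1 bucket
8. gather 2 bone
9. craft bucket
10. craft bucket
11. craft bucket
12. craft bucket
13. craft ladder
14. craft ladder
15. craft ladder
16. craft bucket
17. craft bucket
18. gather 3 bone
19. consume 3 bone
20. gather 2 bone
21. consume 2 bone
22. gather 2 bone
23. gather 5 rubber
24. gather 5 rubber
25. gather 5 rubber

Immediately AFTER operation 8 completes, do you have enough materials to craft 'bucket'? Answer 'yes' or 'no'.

After 1 (gather 4 bone): bone=4
After 2 (gather 5 rubber): bone=4 rubber=5
After 3 (craft bucket): bone=4 bucket=1 rubber=4
After 4 (gather 3 bone): bone=7 bucket=1 rubber=4
After 5 (gather 5 bone): bone=12 bucket=1 rubber=4
After 6 (gather 2 rubber): bone=12 bucket=1 rubber=6
After 7 (consume 1 bucket): bone=12 rubber=6
After 8 (gather 2 bone): bone=14 rubber=6

Answer: yes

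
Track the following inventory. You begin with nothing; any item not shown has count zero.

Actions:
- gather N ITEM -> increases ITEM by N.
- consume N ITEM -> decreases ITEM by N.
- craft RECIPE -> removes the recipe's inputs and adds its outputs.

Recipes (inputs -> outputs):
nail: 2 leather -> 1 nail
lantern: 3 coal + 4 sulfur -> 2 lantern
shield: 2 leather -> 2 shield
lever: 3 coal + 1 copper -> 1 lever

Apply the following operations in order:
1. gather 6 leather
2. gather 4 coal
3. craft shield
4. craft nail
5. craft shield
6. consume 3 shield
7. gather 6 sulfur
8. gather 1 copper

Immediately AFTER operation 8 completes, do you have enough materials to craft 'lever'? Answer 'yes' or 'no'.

After 1 (gather 6 leather): leather=6
After 2 (gather 4 coal): coal=4 leather=6
After 3 (craft shield): coal=4 leather=4 shield=2
After 4 (craft nail): coal=4 leather=2 nail=1 shield=2
After 5 (craft shield): coal=4 nail=1 shield=4
After 6 (consume 3 shield): coal=4 nail=1 shield=1
After 7 (gather 6 sulfur): coal=4 nail=1 shield=1 sulfur=6
After 8 (gather 1 copper): coal=4 copper=1 nail=1 shield=1 sulfur=6

Answer: yes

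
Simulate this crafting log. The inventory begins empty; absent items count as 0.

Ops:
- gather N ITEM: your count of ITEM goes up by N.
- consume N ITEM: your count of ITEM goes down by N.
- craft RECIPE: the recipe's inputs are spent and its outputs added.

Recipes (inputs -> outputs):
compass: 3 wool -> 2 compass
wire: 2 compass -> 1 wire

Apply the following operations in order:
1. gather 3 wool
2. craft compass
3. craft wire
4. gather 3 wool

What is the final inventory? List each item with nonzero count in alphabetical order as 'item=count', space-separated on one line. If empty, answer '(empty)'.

After 1 (gather 3 wool): wool=3
After 2 (craft compass): compass=2
After 3 (craft wire): wire=1
After 4 (gather 3 wool): wire=1 wool=3

Answer: wire=1 wool=3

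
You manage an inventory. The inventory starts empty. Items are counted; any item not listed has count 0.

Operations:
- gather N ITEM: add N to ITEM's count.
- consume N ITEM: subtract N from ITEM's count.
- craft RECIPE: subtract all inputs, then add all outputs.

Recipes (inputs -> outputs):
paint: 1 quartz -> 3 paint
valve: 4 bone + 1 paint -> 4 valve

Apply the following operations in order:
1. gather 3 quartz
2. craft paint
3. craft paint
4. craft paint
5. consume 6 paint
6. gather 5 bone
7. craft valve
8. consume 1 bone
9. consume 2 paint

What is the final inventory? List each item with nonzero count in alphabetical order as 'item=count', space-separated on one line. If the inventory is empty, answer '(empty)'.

After 1 (gather 3 quartz): quartz=3
After 2 (craft paint): paint=3 quartz=2
After 3 (craft paint): paint=6 quartz=1
After 4 (craft paint): paint=9
After 5 (consume 6 paint): paint=3
After 6 (gather 5 bone): bone=5 paint=3
After 7 (craft valve): bone=1 paint=2 valve=4
After 8 (consume 1 bone): paint=2 valve=4
After 9 (consume 2 paint): valve=4

Answer: valve=4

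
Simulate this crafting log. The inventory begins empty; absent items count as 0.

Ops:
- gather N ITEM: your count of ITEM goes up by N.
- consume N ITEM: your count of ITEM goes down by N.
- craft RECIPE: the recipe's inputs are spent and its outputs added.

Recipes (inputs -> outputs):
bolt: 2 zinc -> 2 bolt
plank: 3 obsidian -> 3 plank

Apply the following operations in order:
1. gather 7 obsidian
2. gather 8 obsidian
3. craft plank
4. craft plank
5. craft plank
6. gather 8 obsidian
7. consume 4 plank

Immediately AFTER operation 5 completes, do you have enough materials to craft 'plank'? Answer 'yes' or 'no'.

Answer: yes

Derivation:
After 1 (gather 7 obsidian): obsidian=7
After 2 (gather 8 obsidian): obsidian=15
After 3 (craft plank): obsidian=12 plank=3
After 4 (craft plank): obsidian=9 plank=6
After 5 (craft plank): obsidian=6 plank=9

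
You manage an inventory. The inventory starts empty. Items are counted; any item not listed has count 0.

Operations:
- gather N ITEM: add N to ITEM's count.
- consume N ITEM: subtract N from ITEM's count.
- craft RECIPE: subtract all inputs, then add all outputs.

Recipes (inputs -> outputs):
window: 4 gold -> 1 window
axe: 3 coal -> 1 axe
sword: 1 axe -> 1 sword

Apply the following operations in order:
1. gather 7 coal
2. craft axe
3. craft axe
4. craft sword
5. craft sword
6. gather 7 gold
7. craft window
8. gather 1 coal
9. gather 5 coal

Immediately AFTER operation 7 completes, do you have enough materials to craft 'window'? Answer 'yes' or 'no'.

After 1 (gather 7 coal): coal=7
After 2 (craft axe): axe=1 coal=4
After 3 (craft axe): axe=2 coal=1
After 4 (craft sword): axe=1 coal=1 sword=1
After 5 (craft sword): coal=1 sword=2
After 6 (gather 7 gold): coal=1 gold=7 sword=2
After 7 (craft window): coal=1 gold=3 sword=2 window=1

Answer: no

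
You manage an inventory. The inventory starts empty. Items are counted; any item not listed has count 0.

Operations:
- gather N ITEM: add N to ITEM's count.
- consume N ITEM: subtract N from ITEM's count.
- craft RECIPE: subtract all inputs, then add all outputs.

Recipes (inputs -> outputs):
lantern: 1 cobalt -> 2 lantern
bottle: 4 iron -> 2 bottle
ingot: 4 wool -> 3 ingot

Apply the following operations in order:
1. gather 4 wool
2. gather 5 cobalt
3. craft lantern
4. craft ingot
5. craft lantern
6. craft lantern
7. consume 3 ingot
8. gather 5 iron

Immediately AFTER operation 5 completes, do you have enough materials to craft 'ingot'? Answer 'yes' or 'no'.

After 1 (gather 4 wool): wool=4
After 2 (gather 5 cobalt): cobalt=5 wool=4
After 3 (craft lantern): cobalt=4 lantern=2 wool=4
After 4 (craft ingot): cobalt=4 ingot=3 lantern=2
After 5 (craft lantern): cobalt=3 ingot=3 lantern=4

Answer: no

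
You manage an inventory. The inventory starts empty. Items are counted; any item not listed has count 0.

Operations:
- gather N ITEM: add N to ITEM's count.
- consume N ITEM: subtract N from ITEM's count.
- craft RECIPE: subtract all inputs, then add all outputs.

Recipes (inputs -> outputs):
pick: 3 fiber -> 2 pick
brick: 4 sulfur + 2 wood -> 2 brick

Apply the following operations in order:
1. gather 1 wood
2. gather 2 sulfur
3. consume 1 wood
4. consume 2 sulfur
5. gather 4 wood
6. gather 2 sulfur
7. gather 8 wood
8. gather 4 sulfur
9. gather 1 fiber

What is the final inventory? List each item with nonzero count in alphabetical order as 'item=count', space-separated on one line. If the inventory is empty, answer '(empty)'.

After 1 (gather 1 wood): wood=1
After 2 (gather 2 sulfur): sulfur=2 wood=1
After 3 (consume 1 wood): sulfur=2
After 4 (consume 2 sulfur): (empty)
After 5 (gather 4 wood): wood=4
After 6 (gather 2 sulfur): sulfur=2 wood=4
After 7 (gather 8 wood): sulfur=2 wood=12
After 8 (gather 4 sulfur): sulfur=6 wood=12
After 9 (gather 1 fiber): fiber=1 sulfur=6 wood=12

Answer: fiber=1 sulfur=6 wood=12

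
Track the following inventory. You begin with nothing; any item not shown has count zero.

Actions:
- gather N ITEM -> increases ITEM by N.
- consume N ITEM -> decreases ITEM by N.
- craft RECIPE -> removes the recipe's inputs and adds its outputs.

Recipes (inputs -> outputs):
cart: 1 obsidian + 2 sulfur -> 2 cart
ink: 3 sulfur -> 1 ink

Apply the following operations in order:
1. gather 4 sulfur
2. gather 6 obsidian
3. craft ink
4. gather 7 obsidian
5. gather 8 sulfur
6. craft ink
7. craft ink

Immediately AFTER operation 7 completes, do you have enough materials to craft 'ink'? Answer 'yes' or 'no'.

Answer: yes

Derivation:
After 1 (gather 4 sulfur): sulfur=4
After 2 (gather 6 obsidian): obsidian=6 sulfur=4
After 3 (craft ink): ink=1 obsidian=6 sulfur=1
After 4 (gather 7 obsidian): ink=1 obsidian=13 sulfur=1
After 5 (gather 8 sulfur): ink=1 obsidian=13 sulfur=9
After 6 (craft ink): ink=2 obsidian=13 sulfur=6
After 7 (craft ink): ink=3 obsidian=13 sulfur=3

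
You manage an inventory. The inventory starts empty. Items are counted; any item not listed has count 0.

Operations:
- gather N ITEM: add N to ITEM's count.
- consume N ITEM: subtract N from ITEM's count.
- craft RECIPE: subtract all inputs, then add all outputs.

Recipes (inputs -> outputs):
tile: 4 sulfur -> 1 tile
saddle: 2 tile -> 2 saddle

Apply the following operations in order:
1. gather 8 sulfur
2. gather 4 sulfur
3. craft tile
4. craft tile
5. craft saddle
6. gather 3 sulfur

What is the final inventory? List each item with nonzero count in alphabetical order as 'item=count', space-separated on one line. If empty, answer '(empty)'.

After 1 (gather 8 sulfur): sulfur=8
After 2 (gather 4 sulfur): sulfur=12
After 3 (craft tile): sulfur=8 tile=1
After 4 (craft tile): sulfur=4 tile=2
After 5 (craft saddle): saddle=2 sulfur=4
After 6 (gather 3 sulfur): saddle=2 sulfur=7

Answer: saddle=2 sulfur=7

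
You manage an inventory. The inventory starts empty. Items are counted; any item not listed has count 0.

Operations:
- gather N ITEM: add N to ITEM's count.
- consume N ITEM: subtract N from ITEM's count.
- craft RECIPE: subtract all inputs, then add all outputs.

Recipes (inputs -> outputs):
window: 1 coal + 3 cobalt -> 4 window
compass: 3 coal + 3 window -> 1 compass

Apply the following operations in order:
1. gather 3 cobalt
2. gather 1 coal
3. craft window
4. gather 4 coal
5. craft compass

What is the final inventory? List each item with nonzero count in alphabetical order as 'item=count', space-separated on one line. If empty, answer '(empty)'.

Answer: coal=1 compass=1 window=1

Derivation:
After 1 (gather 3 cobalt): cobalt=3
After 2 (gather 1 coal): coal=1 cobalt=3
After 3 (craft window): window=4
After 4 (gather 4 coal): coal=4 window=4
After 5 (craft compass): coal=1 compass=1 window=1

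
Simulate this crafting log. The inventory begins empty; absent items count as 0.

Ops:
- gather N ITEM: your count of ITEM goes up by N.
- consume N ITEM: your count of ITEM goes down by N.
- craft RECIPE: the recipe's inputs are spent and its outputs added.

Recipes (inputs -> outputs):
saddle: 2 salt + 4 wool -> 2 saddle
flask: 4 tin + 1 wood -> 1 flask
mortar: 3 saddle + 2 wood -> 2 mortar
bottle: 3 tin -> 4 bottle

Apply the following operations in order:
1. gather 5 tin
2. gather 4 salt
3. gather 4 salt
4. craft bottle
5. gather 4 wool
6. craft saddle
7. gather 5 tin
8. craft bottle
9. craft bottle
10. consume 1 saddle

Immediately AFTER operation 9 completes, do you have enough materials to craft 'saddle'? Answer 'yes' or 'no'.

After 1 (gather 5 tin): tin=5
After 2 (gather 4 salt): salt=4 tin=5
After 3 (gather 4 salt): salt=8 tin=5
After 4 (craft bottle): bottle=4 salt=8 tin=2
After 5 (gather 4 wool): bottle=4 salt=8 tin=2 wool=4
After 6 (craft saddle): bottle=4 saddle=2 salt=6 tin=2
After 7 (gather 5 tin): bottle=4 saddle=2 salt=6 tin=7
After 8 (craft bottle): bottle=8 saddle=2 salt=6 tin=4
After 9 (craft bottle): bottle=12 saddle=2 salt=6 tin=1

Answer: no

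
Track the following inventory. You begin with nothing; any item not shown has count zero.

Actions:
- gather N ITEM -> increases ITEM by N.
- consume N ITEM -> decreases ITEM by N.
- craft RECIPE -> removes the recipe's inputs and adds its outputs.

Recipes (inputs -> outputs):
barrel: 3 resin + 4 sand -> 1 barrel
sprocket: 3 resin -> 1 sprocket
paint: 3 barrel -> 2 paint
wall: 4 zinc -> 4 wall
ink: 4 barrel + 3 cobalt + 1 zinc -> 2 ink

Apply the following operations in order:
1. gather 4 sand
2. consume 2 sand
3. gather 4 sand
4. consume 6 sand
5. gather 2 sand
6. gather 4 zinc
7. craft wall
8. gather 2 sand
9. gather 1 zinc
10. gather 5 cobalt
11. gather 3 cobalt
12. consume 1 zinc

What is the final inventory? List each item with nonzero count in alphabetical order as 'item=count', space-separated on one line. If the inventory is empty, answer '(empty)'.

After 1 (gather 4 sand): sand=4
After 2 (consume 2 sand): sand=2
After 3 (gather 4 sand): sand=6
After 4 (consume 6 sand): (empty)
After 5 (gather 2 sand): sand=2
After 6 (gather 4 zinc): sand=2 zinc=4
After 7 (craft wall): sand=2 wall=4
After 8 (gather 2 sand): sand=4 wall=4
After 9 (gather 1 zinc): sand=4 wall=4 zinc=1
After 10 (gather 5 cobalt): cobalt=5 sand=4 wall=4 zinc=1
After 11 (gather 3 cobalt): cobalt=8 sand=4 wall=4 zinc=1
After 12 (consume 1 zinc): cobalt=8 sand=4 wall=4

Answer: cobalt=8 sand=4 wall=4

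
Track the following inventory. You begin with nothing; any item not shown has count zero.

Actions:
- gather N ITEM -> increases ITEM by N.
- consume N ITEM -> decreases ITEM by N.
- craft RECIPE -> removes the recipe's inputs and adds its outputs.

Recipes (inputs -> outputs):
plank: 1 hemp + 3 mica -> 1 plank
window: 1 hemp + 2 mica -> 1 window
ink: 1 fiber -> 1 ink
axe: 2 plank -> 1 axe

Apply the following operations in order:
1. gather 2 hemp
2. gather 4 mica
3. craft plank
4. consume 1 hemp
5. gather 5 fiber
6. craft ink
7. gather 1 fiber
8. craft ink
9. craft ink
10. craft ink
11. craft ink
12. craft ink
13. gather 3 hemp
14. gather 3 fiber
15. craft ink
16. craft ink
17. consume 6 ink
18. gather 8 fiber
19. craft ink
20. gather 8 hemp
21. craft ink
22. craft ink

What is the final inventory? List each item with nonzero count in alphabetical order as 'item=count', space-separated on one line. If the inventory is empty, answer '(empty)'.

Answer: fiber=6 hemp=11 ink=5 mica=1 plank=1

Derivation:
After 1 (gather 2 hemp): hemp=2
After 2 (gather 4 mica): hemp=2 mica=4
After 3 (craft plank): hemp=1 mica=1 plank=1
After 4 (consume 1 hemp): mica=1 plank=1
After 5 (gather 5 fiber): fiber=5 mica=1 plank=1
After 6 (craft ink): fiber=4 ink=1 mica=1 plank=1
After 7 (gather 1 fiber): fiber=5 ink=1 mica=1 plank=1
After 8 (craft ink): fiber=4 ink=2 mica=1 plank=1
After 9 (craft ink): fiber=3 ink=3 mica=1 plank=1
After 10 (craft ink): fiber=2 ink=4 mica=1 plank=1
After 11 (craft ink): fiber=1 ink=5 mica=1 plank=1
After 12 (craft ink): ink=6 mica=1 plank=1
After 13 (gather 3 hemp): hemp=3 ink=6 mica=1 plank=1
After 14 (gather 3 fiber): fiber=3 hemp=3 ink=6 mica=1 plank=1
After 15 (craft ink): fiber=2 hemp=3 ink=7 mica=1 plank=1
After 16 (craft ink): fiber=1 hemp=3 ink=8 mica=1 plank=1
After 17 (consume 6 ink): fiber=1 hemp=3 ink=2 mica=1 plank=1
After 18 (gather 8 fiber): fiber=9 hemp=3 ink=2 mica=1 plank=1
After 19 (craft ink): fiber=8 hemp=3 ink=3 mica=1 plank=1
After 20 (gather 8 hemp): fiber=8 hemp=11 ink=3 mica=1 plank=1
After 21 (craft ink): fiber=7 hemp=11 ink=4 mica=1 plank=1
After 22 (craft ink): fiber=6 hemp=11 ink=5 mica=1 plank=1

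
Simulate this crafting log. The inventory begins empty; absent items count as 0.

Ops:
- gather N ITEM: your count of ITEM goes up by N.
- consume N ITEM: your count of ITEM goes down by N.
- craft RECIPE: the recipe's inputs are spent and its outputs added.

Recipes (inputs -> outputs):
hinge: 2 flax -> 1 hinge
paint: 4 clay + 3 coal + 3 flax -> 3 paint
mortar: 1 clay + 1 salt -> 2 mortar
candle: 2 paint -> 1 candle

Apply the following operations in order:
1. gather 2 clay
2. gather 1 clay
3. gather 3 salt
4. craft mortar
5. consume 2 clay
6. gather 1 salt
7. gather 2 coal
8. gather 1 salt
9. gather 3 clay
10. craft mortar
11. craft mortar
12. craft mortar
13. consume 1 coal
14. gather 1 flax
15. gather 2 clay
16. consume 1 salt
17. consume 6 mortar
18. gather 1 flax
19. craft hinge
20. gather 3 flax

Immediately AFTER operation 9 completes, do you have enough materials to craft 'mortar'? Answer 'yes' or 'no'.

After 1 (gather 2 clay): clay=2
After 2 (gather 1 clay): clay=3
After 3 (gather 3 salt): clay=3 salt=3
After 4 (craft mortar): clay=2 mortar=2 salt=2
After 5 (consume 2 clay): mortar=2 salt=2
After 6 (gather 1 salt): mortar=2 salt=3
After 7 (gather 2 coal): coal=2 mortar=2 salt=3
After 8 (gather 1 salt): coal=2 mortar=2 salt=4
After 9 (gather 3 clay): clay=3 coal=2 mortar=2 salt=4

Answer: yes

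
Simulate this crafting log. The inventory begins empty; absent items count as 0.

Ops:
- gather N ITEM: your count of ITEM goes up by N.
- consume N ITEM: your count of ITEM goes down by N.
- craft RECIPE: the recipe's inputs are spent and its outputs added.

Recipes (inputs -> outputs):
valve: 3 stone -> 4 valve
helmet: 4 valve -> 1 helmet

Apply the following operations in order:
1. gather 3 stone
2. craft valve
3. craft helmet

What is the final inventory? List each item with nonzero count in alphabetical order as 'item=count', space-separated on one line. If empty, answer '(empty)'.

After 1 (gather 3 stone): stone=3
After 2 (craft valve): valve=4
After 3 (craft helmet): helmet=1

Answer: helmet=1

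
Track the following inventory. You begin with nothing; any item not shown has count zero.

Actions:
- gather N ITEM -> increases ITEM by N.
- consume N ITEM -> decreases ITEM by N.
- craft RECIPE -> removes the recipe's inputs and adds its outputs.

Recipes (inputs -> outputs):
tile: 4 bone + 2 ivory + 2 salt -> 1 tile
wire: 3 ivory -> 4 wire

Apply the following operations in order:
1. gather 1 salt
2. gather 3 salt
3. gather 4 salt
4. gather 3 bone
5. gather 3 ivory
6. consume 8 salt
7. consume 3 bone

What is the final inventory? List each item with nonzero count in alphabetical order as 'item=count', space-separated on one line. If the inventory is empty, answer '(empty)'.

Answer: ivory=3

Derivation:
After 1 (gather 1 salt): salt=1
After 2 (gather 3 salt): salt=4
After 3 (gather 4 salt): salt=8
After 4 (gather 3 bone): bone=3 salt=8
After 5 (gather 3 ivory): bone=3 ivory=3 salt=8
After 6 (consume 8 salt): bone=3 ivory=3
After 7 (consume 3 bone): ivory=3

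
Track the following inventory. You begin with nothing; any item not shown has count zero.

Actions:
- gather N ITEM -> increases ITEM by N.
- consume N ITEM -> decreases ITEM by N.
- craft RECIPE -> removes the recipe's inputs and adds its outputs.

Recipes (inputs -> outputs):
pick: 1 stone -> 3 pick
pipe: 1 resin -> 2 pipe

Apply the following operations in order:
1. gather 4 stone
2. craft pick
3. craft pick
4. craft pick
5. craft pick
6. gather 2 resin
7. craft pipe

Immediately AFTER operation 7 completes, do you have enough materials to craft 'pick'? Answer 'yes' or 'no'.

After 1 (gather 4 stone): stone=4
After 2 (craft pick): pick=3 stone=3
After 3 (craft pick): pick=6 stone=2
After 4 (craft pick): pick=9 stone=1
After 5 (craft pick): pick=12
After 6 (gather 2 resin): pick=12 resin=2
After 7 (craft pipe): pick=12 pipe=2 resin=1

Answer: no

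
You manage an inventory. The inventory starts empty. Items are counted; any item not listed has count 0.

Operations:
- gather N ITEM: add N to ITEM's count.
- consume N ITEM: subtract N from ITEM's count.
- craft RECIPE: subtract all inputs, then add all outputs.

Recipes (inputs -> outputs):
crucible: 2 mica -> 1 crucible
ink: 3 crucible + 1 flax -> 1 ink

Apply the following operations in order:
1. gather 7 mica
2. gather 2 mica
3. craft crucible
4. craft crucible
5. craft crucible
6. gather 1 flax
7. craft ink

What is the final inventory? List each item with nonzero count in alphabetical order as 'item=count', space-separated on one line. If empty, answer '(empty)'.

After 1 (gather 7 mica): mica=7
After 2 (gather 2 mica): mica=9
After 3 (craft crucible): crucible=1 mica=7
After 4 (craft crucible): crucible=2 mica=5
After 5 (craft crucible): crucible=3 mica=3
After 6 (gather 1 flax): crucible=3 flax=1 mica=3
After 7 (craft ink): ink=1 mica=3

Answer: ink=1 mica=3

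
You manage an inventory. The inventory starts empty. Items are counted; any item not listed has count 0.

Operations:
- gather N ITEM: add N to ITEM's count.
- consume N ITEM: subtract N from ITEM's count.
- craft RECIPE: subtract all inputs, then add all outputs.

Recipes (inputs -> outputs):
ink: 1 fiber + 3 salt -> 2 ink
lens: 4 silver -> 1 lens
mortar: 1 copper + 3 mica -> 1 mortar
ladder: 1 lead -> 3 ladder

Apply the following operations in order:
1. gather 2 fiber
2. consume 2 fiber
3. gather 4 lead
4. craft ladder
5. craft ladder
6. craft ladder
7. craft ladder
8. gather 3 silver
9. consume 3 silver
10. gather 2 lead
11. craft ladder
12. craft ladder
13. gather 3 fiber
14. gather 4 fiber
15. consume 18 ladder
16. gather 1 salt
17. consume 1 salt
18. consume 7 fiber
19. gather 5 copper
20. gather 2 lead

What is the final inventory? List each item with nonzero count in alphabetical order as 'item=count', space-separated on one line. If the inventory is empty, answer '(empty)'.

Answer: copper=5 lead=2

Derivation:
After 1 (gather 2 fiber): fiber=2
After 2 (consume 2 fiber): (empty)
After 3 (gather 4 lead): lead=4
After 4 (craft ladder): ladder=3 lead=3
After 5 (craft ladder): ladder=6 lead=2
After 6 (craft ladder): ladder=9 lead=1
After 7 (craft ladder): ladder=12
After 8 (gather 3 silver): ladder=12 silver=3
After 9 (consume 3 silver): ladder=12
After 10 (gather 2 lead): ladder=12 lead=2
After 11 (craft ladder): ladder=15 lead=1
After 12 (craft ladder): ladder=18
After 13 (gather 3 fiber): fiber=3 ladder=18
After 14 (gather 4 fiber): fiber=7 ladder=18
After 15 (consume 18 ladder): fiber=7
After 16 (gather 1 salt): fiber=7 salt=1
After 17 (consume 1 salt): fiber=7
After 18 (consume 7 fiber): (empty)
After 19 (gather 5 copper): copper=5
After 20 (gather 2 lead): copper=5 lead=2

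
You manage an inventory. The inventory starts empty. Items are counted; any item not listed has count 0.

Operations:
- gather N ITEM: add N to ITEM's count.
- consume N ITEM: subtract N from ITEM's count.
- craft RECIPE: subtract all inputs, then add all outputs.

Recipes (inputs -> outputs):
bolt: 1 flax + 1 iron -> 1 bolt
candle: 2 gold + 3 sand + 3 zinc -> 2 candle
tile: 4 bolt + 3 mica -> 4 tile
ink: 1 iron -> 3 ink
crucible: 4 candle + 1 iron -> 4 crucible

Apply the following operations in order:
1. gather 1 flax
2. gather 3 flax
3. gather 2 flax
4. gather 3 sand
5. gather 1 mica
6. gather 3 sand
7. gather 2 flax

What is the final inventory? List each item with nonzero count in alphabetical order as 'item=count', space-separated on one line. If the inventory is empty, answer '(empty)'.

Answer: flax=8 mica=1 sand=6

Derivation:
After 1 (gather 1 flax): flax=1
After 2 (gather 3 flax): flax=4
After 3 (gather 2 flax): flax=6
After 4 (gather 3 sand): flax=6 sand=3
After 5 (gather 1 mica): flax=6 mica=1 sand=3
After 6 (gather 3 sand): flax=6 mica=1 sand=6
After 7 (gather 2 flax): flax=8 mica=1 sand=6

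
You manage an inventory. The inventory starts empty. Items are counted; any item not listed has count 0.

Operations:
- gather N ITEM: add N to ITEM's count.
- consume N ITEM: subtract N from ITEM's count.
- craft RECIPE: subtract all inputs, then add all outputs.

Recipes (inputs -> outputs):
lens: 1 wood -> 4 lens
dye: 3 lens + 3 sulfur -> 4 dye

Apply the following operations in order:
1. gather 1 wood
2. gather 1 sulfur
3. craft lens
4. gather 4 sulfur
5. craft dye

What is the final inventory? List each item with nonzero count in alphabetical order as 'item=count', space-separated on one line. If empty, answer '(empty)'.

Answer: dye=4 lens=1 sulfur=2

Derivation:
After 1 (gather 1 wood): wood=1
After 2 (gather 1 sulfur): sulfur=1 wood=1
After 3 (craft lens): lens=4 sulfur=1
After 4 (gather 4 sulfur): lens=4 sulfur=5
After 5 (craft dye): dye=4 lens=1 sulfur=2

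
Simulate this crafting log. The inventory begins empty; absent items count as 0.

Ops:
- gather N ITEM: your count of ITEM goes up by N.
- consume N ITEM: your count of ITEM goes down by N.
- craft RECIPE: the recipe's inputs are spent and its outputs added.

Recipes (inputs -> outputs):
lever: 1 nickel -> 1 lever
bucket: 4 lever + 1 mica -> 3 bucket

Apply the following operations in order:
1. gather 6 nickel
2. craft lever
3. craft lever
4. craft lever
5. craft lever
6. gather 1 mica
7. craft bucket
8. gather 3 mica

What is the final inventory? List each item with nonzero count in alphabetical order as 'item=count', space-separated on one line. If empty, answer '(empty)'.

Answer: bucket=3 mica=3 nickel=2

Derivation:
After 1 (gather 6 nickel): nickel=6
After 2 (craft lever): lever=1 nickel=5
After 3 (craft lever): lever=2 nickel=4
After 4 (craft lever): lever=3 nickel=3
After 5 (craft lever): lever=4 nickel=2
After 6 (gather 1 mica): lever=4 mica=1 nickel=2
After 7 (craft bucket): bucket=3 nickel=2
After 8 (gather 3 mica): bucket=3 mica=3 nickel=2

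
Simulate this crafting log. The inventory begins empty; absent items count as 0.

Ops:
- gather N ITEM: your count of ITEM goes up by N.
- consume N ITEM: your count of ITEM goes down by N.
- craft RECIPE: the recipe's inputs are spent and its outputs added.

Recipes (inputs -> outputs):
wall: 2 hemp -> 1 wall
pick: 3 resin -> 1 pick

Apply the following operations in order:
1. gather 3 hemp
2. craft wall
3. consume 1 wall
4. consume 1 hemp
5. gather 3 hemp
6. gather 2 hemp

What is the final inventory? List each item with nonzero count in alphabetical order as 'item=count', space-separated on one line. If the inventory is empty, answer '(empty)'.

Answer: hemp=5

Derivation:
After 1 (gather 3 hemp): hemp=3
After 2 (craft wall): hemp=1 wall=1
After 3 (consume 1 wall): hemp=1
After 4 (consume 1 hemp): (empty)
After 5 (gather 3 hemp): hemp=3
After 6 (gather 2 hemp): hemp=5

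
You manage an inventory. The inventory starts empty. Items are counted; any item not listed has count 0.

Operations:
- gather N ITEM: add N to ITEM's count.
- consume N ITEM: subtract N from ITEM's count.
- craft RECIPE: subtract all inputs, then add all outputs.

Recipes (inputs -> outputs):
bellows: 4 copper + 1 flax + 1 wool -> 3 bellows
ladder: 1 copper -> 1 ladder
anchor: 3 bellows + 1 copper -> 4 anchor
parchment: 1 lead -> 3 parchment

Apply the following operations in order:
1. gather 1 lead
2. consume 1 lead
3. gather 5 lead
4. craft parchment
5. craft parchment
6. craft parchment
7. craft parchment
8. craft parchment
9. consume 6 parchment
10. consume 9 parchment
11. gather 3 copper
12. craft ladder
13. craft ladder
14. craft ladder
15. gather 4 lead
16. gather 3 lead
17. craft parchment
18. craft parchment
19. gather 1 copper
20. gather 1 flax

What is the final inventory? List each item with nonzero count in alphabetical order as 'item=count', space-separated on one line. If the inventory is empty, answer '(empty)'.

After 1 (gather 1 lead): lead=1
After 2 (consume 1 lead): (empty)
After 3 (gather 5 lead): lead=5
After 4 (craft parchment): lead=4 parchment=3
After 5 (craft parchment): lead=3 parchment=6
After 6 (craft parchment): lead=2 parchment=9
After 7 (craft parchment): lead=1 parchment=12
After 8 (craft parchment): parchment=15
After 9 (consume 6 parchment): parchment=9
After 10 (consume 9 parchment): (empty)
After 11 (gather 3 copper): copper=3
After 12 (craft ladder): copper=2 ladder=1
After 13 (craft ladder): copper=1 ladder=2
After 14 (craft ladder): ladder=3
After 15 (gather 4 lead): ladder=3 lead=4
After 16 (gather 3 lead): ladder=3 lead=7
After 17 (craft parchment): ladder=3 lead=6 parchment=3
After 18 (craft parchment): ladder=3 lead=5 parchment=6
After 19 (gather 1 copper): copper=1 ladder=3 lead=5 parchment=6
After 20 (gather 1 flax): copper=1 flax=1 ladder=3 lead=5 parchment=6

Answer: copper=1 flax=1 ladder=3 lead=5 parchment=6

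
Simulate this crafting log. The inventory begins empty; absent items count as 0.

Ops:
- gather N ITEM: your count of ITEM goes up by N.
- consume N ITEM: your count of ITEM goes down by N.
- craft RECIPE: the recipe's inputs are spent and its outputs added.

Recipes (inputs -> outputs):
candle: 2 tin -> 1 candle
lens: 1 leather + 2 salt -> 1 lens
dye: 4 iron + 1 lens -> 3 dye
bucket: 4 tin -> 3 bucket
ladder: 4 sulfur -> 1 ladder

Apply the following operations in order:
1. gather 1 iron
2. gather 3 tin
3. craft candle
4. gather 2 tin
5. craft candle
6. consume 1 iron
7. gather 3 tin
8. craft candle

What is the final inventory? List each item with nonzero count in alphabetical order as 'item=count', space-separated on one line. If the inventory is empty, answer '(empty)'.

Answer: candle=3 tin=2

Derivation:
After 1 (gather 1 iron): iron=1
After 2 (gather 3 tin): iron=1 tin=3
After 3 (craft candle): candle=1 iron=1 tin=1
After 4 (gather 2 tin): candle=1 iron=1 tin=3
After 5 (craft candle): candle=2 iron=1 tin=1
After 6 (consume 1 iron): candle=2 tin=1
After 7 (gather 3 tin): candle=2 tin=4
After 8 (craft candle): candle=3 tin=2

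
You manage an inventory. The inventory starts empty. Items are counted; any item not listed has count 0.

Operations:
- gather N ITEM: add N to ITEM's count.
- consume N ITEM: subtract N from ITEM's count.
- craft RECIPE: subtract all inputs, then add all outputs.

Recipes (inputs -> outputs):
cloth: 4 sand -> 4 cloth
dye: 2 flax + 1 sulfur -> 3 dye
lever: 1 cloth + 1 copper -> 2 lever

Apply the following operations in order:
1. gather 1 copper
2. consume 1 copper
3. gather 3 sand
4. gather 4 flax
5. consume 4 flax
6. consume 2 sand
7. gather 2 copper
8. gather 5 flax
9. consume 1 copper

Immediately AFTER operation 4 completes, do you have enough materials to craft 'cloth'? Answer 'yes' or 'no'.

After 1 (gather 1 copper): copper=1
After 2 (consume 1 copper): (empty)
After 3 (gather 3 sand): sand=3
After 4 (gather 4 flax): flax=4 sand=3

Answer: no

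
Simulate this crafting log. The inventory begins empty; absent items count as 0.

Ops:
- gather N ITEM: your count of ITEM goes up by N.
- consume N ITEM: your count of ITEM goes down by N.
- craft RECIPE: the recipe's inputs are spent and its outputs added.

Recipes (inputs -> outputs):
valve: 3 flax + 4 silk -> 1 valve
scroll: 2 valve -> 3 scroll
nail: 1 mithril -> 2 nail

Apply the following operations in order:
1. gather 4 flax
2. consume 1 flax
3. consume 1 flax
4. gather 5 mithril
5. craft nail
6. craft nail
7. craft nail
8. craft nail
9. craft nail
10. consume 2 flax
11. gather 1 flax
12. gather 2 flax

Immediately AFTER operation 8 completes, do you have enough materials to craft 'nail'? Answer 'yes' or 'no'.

After 1 (gather 4 flax): flax=4
After 2 (consume 1 flax): flax=3
After 3 (consume 1 flax): flax=2
After 4 (gather 5 mithril): flax=2 mithril=5
After 5 (craft nail): flax=2 mithril=4 nail=2
After 6 (craft nail): flax=2 mithril=3 nail=4
After 7 (craft nail): flax=2 mithril=2 nail=6
After 8 (craft nail): flax=2 mithril=1 nail=8

Answer: yes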